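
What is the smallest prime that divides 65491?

65491 is odd.
Digit sum 25, not divisible by 3.
Ends in 1: not divisible by 5.
7: 65491 = 7·9355 + 6
11: 65491 = 11·5953 + 8
13: 65491 = 13·5037 + 10
17: 65491 = 17·3852 + 7
19: 65491 = 19·3446 + 17
23: 65491 = 23·2847 + 10
29: 65491 = 29·2258 + 9
31: 65491 = 31·2112 + 19
37: 65491 = 37·1770 + 1
41: 65491 = 41·1597 + 14
43: 65491 = 43·1523 + 2
47: 65491 = 47·1393 + 20
53: 65491 = 53·1235 + 36
59: 65491 = 59·1110 + 1
61: 65491 = 61·1073 + 38
67: 65491 = 67·977 + 32
71: 65491 = 71·922 + 29
73: 65491 = 73·897 + 10
79: 65491 = 79·829

79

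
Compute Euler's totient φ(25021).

Factor: 25021 = 131 · 191.
φ(25021) = (131−1) · (191−1) = 130 · 190 = 24700.

24700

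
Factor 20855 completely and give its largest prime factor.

97

20855 = 5 · 4171
4171 = 43 · 97
97 is prime.
So 20855 = 5 · 43 · 97; the largest prime factor is 97.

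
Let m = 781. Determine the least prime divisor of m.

11

781 is odd.
Digit sum 16, not divisible by 3.
Ends in 1: not divisible by 5.
7: 781 = 7·111 + 4
11: 781 = 11·71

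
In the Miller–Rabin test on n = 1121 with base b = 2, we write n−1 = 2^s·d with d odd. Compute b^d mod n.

1121 − 1 = 1120 = 2^5 · 35, so d = 35.
2^1 ≡ 2 (mod 1121)
2^2 ≡ 2^2 = 4 ≡ 4 (mod 1121)
2^4 ≡ 4^2 = 16 ≡ 16 (mod 1121)
2^8 ≡ 16^2 = 256 ≡ 256 (mod 1121)
2^16 ≡ 256^2 = 65536 ≡ 518 (mod 1121)
2^32 ≡ 518^2 = 268324 ≡ 405 (mod 1121)
35 = 32 + 2 + 1 in binary powers of 2.
So 2^35 ≡ 405 · 4 · 2 ≡ 998 (mod 1121).
Squaring chain: 998 → 556 → 861 → 340 → 137; never reaches −1, so base 2 is a Miller–Rabin witness that 1121 is composite.

998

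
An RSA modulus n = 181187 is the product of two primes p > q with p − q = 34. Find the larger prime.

Since p = q + 34, we have 181187 = q(q + 34), so q² + 34q − 181187 = 0.
Discriminant: 34² + 4·181187 = 1156 + 724748 = 725904; √725904 = 852.
q = (−34 + 852)/2 = 409, and p = q + 34 = 443.
Check: 409 · 443 = 181187.

443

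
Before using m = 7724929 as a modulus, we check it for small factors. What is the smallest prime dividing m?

7724929 is odd.
Digit sum 40, not divisible by 3.
Ends in 9: not divisible by 5.
7: 7724929 = 7·1103561 + 2
11: 7724929 = 11·702266 + 3
13: 7724929 = 13·594225 + 4
17: 7724929 = 17·454407 + 10
19: 7724929 = 19·406575 + 4
23: 7724929 = 23·335866 + 11
29: 7724929 = 29·266376 + 25
31: 7724929 = 31·249191 + 8
37: 7724929 = 37·208781 + 32
41: 7724929 = 41·188412 + 37
43: 7724929 = 43·179649 + 22
47: 7724929 = 47·164360 + 9
53: 7724929 = 53·145753 + 20
59: 7724929 = 59·130931

59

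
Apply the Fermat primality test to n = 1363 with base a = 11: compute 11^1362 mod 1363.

1193

11^1 ≡ 11 (mod 1363)
11^2 ≡ 11^2 = 121 ≡ 121 (mod 1363)
11^4 ≡ 121^2 = 14641 ≡ 1011 (mod 1363)
11^8 ≡ 1011^2 = 1022121 ≡ 1234 (mod 1363)
11^16 ≡ 1234^2 = 1522756 ≡ 285 (mod 1363)
11^32 ≡ 285^2 = 81225 ≡ 808 (mod 1363)
11^64 ≡ 808^2 = 652864 ≡ 1350 (mod 1363)
11^128 ≡ 1350^2 = 1822500 ≡ 169 (mod 1363)
11^256 ≡ 169^2 = 28561 ≡ 1301 (mod 1363)
11^512 ≡ 1301^2 = 1692601 ≡ 1118 (mod 1363)
11^1024 ≡ 1118^2 = 1249924 ≡ 53 (mod 1363)
1362 = 1024 + 256 + 64 + 16 + 2 in binary powers of 2.
So 11^1362 ≡ 53 · 1301 · 1350 · 285 · 121 ≡ 1193 (mod 1363).
Since 1193 ≠ 1, base 11 is a Fermat witness: 1363 is composite.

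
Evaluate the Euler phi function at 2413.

2268

Factor: 2413 = 19 · 127.
φ(2413) = (19−1) · (127−1) = 18 · 126 = 2268.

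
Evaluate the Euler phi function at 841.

812

Factor: 841 = 29^2.
φ(841) = 29^1·(29−1) = 812.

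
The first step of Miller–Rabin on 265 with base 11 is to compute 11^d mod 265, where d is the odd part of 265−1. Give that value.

131

265 − 1 = 264 = 2^3 · 33, so d = 33.
11^1 ≡ 11 (mod 265)
11^2 ≡ 11^2 = 121 ≡ 121 (mod 265)
11^4 ≡ 121^2 = 14641 ≡ 66 (mod 265)
11^8 ≡ 66^2 = 4356 ≡ 116 (mod 265)
11^16 ≡ 116^2 = 13456 ≡ 206 (mod 265)
11^32 ≡ 206^2 = 42436 ≡ 36 (mod 265)
33 = 32 + 1 in binary powers of 2.
So 11^33 ≡ 36 · 11 ≡ 131 (mod 265).
Squaring chain: 131 → 201 → 121; never reaches −1, so base 11 is a Miller–Rabin witness that 265 is composite.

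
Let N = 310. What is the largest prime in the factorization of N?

31

310 = 2 · 155
155 = 5 · 31
31 is prime.
So 310 = 2 · 5 · 31; the largest prime factor is 31.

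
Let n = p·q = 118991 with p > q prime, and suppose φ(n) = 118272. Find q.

257

φ(n) = (p−1)(q−1) = n − (p+q) + 1, so p + q = 118991 − 118272 + 1 = 720.
p and q are the roots of t² − 720t + 118991 = 0.
Discriminant: 720² − 4·118991 = 518400 − 475964 = 42436; √42436 = 206.
q = (720 − 206)/2 = 257, p = (720 + 206)/2 = 463.
Check: 257 · 463 = 118991.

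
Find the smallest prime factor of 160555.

160555 is odd.
Digit sum 22, not divisible by 3.
Ends in 5: divisible by 5.

5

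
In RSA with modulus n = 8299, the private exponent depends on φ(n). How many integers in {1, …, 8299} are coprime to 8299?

8064

Factor: 8299 = 43 · 193.
φ(8299) = (43−1) · (193−1) = 42 · 192 = 8064.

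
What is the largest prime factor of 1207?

1207 = 17 · 71
71 is prime.
So 1207 = 17 · 71; the largest prime factor is 71.

71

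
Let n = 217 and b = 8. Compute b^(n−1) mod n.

8

8^1 ≡ 8 (mod 217)
8^2 ≡ 8^2 = 64 ≡ 64 (mod 217)
8^4 ≡ 64^2 = 4096 ≡ 190 (mod 217)
8^8 ≡ 190^2 = 36100 ≡ 78 (mod 217)
8^16 ≡ 78^2 = 6084 ≡ 8 (mod 217)
8^32 ≡ 8^2 = 64 ≡ 64 (mod 217)
8^64 ≡ 64^2 = 4096 ≡ 190 (mod 217)
8^128 ≡ 190^2 = 36100 ≡ 78 (mod 217)
216 = 128 + 64 + 16 + 8 in binary powers of 2.
So 8^216 ≡ 78 · 190 · 8 · 78 ≡ 8 (mod 217).
Since 8 ≠ 1, base 8 is a Fermat witness: 217 is composite.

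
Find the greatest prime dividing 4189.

71

4189 = 59 · 71
71 is prime.
So 4189 = 59 · 71; the largest prime factor is 71.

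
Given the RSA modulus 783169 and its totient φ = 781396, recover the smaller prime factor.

827

φ(n) = (p−1)(q−1) = n − (p+q) + 1, so p + q = 783169 − 781396 + 1 = 1774.
p and q are the roots of t² − 1774t + 783169 = 0.
Discriminant: 1774² − 4·783169 = 3147076 − 3132676 = 14400; √14400 = 120.
q = (1774 − 120)/2 = 827, p = (1774 + 120)/2 = 947.
Check: 827 · 947 = 783169.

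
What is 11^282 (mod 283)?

11^1 ≡ 11 (mod 283)
11^2 ≡ 11^2 = 121 ≡ 121 (mod 283)
11^4 ≡ 121^2 = 14641 ≡ 208 (mod 283)
11^8 ≡ 208^2 = 43264 ≡ 248 (mod 283)
11^16 ≡ 248^2 = 61504 ≡ 93 (mod 283)
11^32 ≡ 93^2 = 8649 ≡ 159 (mod 283)
11^64 ≡ 159^2 = 25281 ≡ 94 (mod 283)
11^128 ≡ 94^2 = 8836 ≡ 63 (mod 283)
11^256 ≡ 63^2 = 3969 ≡ 7 (mod 283)
282 = 256 + 16 + 8 + 2 in binary powers of 2.
So 11^282 ≡ 7 · 93 · 248 · 121 ≡ 1 (mod 283).
Since the result is 1, base 11 gives no evidence that 283 is composite.

1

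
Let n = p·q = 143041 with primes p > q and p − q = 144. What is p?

457

Since p = q + 144, we have 143041 = q(q + 144), so q² + 144q − 143041 = 0.
Discriminant: 144² + 4·143041 = 20736 + 572164 = 592900; √592900 = 770.
q = (−144 + 770)/2 = 313, and p = q + 144 = 457.
Check: 313 · 457 = 143041.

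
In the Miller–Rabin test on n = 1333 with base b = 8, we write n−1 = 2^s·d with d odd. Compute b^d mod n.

1333 − 1 = 1332 = 2^2 · 333, so d = 333.
8^1 ≡ 8 (mod 1333)
8^2 ≡ 8^2 = 64 ≡ 64 (mod 1333)
8^4 ≡ 64^2 = 4096 ≡ 97 (mod 1333)
8^8 ≡ 97^2 = 9409 ≡ 78 (mod 1333)
8^16 ≡ 78^2 = 6084 ≡ 752 (mod 1333)
8^32 ≡ 752^2 = 565504 ≡ 312 (mod 1333)
8^64 ≡ 312^2 = 97344 ≡ 35 (mod 1333)
8^128 ≡ 35^2 = 1225 ≡ 1225 (mod 1333)
8^256 ≡ 1225^2 = 1500625 ≡ 1000 (mod 1333)
333 = 256 + 64 + 8 + 4 + 1 in binary powers of 2.
So 8^333 ≡ 1000 · 35 · 78 · 97 · 8 ≡ 419 (mod 1333).
Squaring chain: 419 → 938; never reaches −1, so base 8 is a Miller–Rabin witness that 1333 is composite.

419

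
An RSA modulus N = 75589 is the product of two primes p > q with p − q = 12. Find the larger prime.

281

Since p = q + 12, we have 75589 = q(q + 12), so q² + 12q − 75589 = 0.
Discriminant: 12² + 4·75589 = 144 + 302356 = 302500; √302500 = 550.
q = (−12 + 550)/2 = 269, and p = q + 12 = 281.
Check: 269 · 281 = 75589.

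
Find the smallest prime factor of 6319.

71

6319 is odd.
Digit sum 19, not divisible by 3.
Ends in 9: not divisible by 5.
7: 6319 = 7·902 + 5
11: 6319 = 11·574 + 5
13: 6319 = 13·486 + 1
17: 6319 = 17·371 + 12
19: 6319 = 19·332 + 11
23: 6319 = 23·274 + 17
29: 6319 = 29·217 + 26
31: 6319 = 31·203 + 26
37: 6319 = 37·170 + 29
41: 6319 = 41·154 + 5
43: 6319 = 43·146 + 41
47: 6319 = 47·134 + 21
53: 6319 = 53·119 + 12
59: 6319 = 59·107 + 6
61: 6319 = 61·103 + 36
67: 6319 = 67·94 + 21
71: 6319 = 71·89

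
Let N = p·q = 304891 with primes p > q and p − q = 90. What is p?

599

Since p = q + 90, we have 304891 = q(q + 90), so q² + 90q − 304891 = 0.
Discriminant: 90² + 4·304891 = 8100 + 1219564 = 1227664; √1227664 = 1108.
q = (−90 + 1108)/2 = 509, and p = q + 90 = 599.
Check: 509 · 599 = 304891.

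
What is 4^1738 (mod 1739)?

995

4^1 ≡ 4 (mod 1739)
4^2 ≡ 4^2 = 16 ≡ 16 (mod 1739)
4^4 ≡ 16^2 = 256 ≡ 256 (mod 1739)
4^8 ≡ 256^2 = 65536 ≡ 1193 (mod 1739)
4^16 ≡ 1193^2 = 1423249 ≡ 747 (mod 1739)
4^32 ≡ 747^2 = 558009 ≡ 1529 (mod 1739)
4^64 ≡ 1529^2 = 2337841 ≡ 625 (mod 1739)
4^128 ≡ 625^2 = 390625 ≡ 1089 (mod 1739)
4^256 ≡ 1089^2 = 1185921 ≡ 1662 (mod 1739)
4^512 ≡ 1662^2 = 2762244 ≡ 712 (mod 1739)
4^1024 ≡ 712^2 = 506944 ≡ 895 (mod 1739)
1738 = 1024 + 512 + 128 + 64 + 8 + 2 in binary powers of 2.
So 4^1738 ≡ 895 · 712 · 1089 · 625 · 1193 · 16 ≡ 995 (mod 1739).
Since 995 ≠ 1, base 4 is a Fermat witness: 1739 is composite.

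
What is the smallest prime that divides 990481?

31

990481 is odd.
Digit sum 31, not divisible by 3.
Ends in 1: not divisible by 5.
7: 990481 = 7·141497 + 2
11: 990481 = 11·90043 + 8
13: 990481 = 13·76190 + 11
17: 990481 = 17·58263 + 10
19: 990481 = 19·52130 + 11
23: 990481 = 23·43064 + 9
29: 990481 = 29·34154 + 15
31: 990481 = 31·31951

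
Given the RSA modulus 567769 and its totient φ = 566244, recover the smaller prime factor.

φ(n) = (p−1)(q−1) = n − (p+q) + 1, so p + q = 567769 − 566244 + 1 = 1526.
p and q are the roots of t² − 1526t + 567769 = 0.
Discriminant: 1526² − 4·567769 = 2328676 − 2271076 = 57600; √57600 = 240.
q = (1526 − 240)/2 = 643, p = (1526 + 240)/2 = 883.
Check: 643 · 883 = 567769.

643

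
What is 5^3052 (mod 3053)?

5^1 ≡ 5 (mod 3053)
5^2 ≡ 5^2 = 25 ≡ 25 (mod 3053)
5^4 ≡ 25^2 = 625 ≡ 625 (mod 3053)
5^8 ≡ 625^2 = 390625 ≡ 2894 (mod 3053)
5^16 ≡ 2894^2 = 8375236 ≡ 857 (mod 3053)
5^32 ≡ 857^2 = 734449 ≡ 1729 (mod 3053)
5^64 ≡ 1729^2 = 2989441 ≡ 554 (mod 3053)
5^128 ≡ 554^2 = 306916 ≡ 1616 (mod 3053)
5^256 ≡ 1616^2 = 2611456 ≡ 1141 (mod 3053)
5^512 ≡ 1141^2 = 1301881 ≡ 1303 (mod 3053)
5^1024 ≡ 1303^2 = 1697809 ≡ 341 (mod 3053)
5^2048 ≡ 341^2 = 116281 ≡ 267 (mod 3053)
3052 = 2048 + 512 + 256 + 128 + 64 + 32 + 8 + 4 in binary powers of 2.
So 5^3052 ≡ 267 · 1303 · 1141 · 1616 · 554 · 1729 · 2894 · 625 ≡ 522 (mod 3053).
Since 522 ≠ 1, base 5 is a Fermat witness: 3053 is composite.

522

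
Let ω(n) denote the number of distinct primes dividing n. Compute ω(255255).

6

255255 = 3 · 85085
85085 = 5 · 17017
17017 = 7 · 2431
2431 = 11 · 221
221 = 13 · 17
255255 = 3 · 5 · 7 · 11 · 13 · 17, which has 6 distinct prime factors.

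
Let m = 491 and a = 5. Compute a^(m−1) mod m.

5^1 ≡ 5 (mod 491)
5^2 ≡ 5^2 = 25 ≡ 25 (mod 491)
5^4 ≡ 25^2 = 625 ≡ 134 (mod 491)
5^8 ≡ 134^2 = 17956 ≡ 280 (mod 491)
5^16 ≡ 280^2 = 78400 ≡ 331 (mod 491)
5^32 ≡ 331^2 = 109561 ≡ 68 (mod 491)
5^64 ≡ 68^2 = 4624 ≡ 205 (mod 491)
5^128 ≡ 205^2 = 42025 ≡ 290 (mod 491)
5^256 ≡ 290^2 = 84100 ≡ 139 (mod 491)
490 = 256 + 128 + 64 + 32 + 8 + 2 in binary powers of 2.
So 5^490 ≡ 139 · 290 · 205 · 68 · 280 · 25 ≡ 1 (mod 491).
Since the result is 1, base 5 gives no evidence that 491 is composite.

1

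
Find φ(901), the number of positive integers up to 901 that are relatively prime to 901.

Factor: 901 = 17 · 53.
φ(901) = (17−1) · (53−1) = 16 · 52 = 832.

832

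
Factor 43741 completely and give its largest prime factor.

43741 = 17 · 2573
2573 = 31 · 83
83 is prime.
So 43741 = 17 · 31 · 83; the largest prime factor is 83.

83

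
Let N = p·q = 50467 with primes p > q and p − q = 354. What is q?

109

Since p = q + 354, we have 50467 = q(q + 354), so q² + 354q − 50467 = 0.
Discriminant: 354² + 4·50467 = 125316 + 201868 = 327184; √327184 = 572.
q = (−354 + 572)/2 = 109, and p = q + 354 = 463.
Check: 109 · 463 = 50467.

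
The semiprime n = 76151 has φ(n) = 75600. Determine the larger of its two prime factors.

281

φ(n) = (p−1)(q−1) = n − (p+q) + 1, so p + q = 76151 − 75600 + 1 = 552.
p and q are the roots of t² − 552t + 76151 = 0.
Discriminant: 552² − 4·76151 = 304704 − 304604 = 100; √100 = 10.
q = (552 − 10)/2 = 271, p = (552 + 10)/2 = 281.
Check: 271 · 281 = 76151.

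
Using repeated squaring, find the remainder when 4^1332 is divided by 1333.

16

4^1 ≡ 4 (mod 1333)
4^2 ≡ 4^2 = 16 ≡ 16 (mod 1333)
4^4 ≡ 16^2 = 256 ≡ 256 (mod 1333)
4^8 ≡ 256^2 = 65536 ≡ 219 (mod 1333)
4^16 ≡ 219^2 = 47961 ≡ 1306 (mod 1333)
4^32 ≡ 1306^2 = 1705636 ≡ 729 (mod 1333)
4^64 ≡ 729^2 = 531441 ≡ 907 (mod 1333)
4^128 ≡ 907^2 = 822649 ≡ 188 (mod 1333)
4^256 ≡ 188^2 = 35344 ≡ 686 (mod 1333)
4^512 ≡ 686^2 = 470596 ≡ 47 (mod 1333)
4^1024 ≡ 47^2 = 2209 ≡ 876 (mod 1333)
1332 = 1024 + 256 + 32 + 16 + 4 in binary powers of 2.
So 4^1332 ≡ 876 · 686 · 729 · 1306 · 256 ≡ 16 (mod 1333).
Since 16 ≠ 1, base 4 is a Fermat witness: 1333 is composite.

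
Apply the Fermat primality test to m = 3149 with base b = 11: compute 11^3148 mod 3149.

1529

11^1 ≡ 11 (mod 3149)
11^2 ≡ 11^2 = 121 ≡ 121 (mod 3149)
11^4 ≡ 121^2 = 14641 ≡ 2045 (mod 3149)
11^8 ≡ 2045^2 = 4182025 ≡ 153 (mod 3149)
11^16 ≡ 153^2 = 23409 ≡ 1366 (mod 3149)
11^32 ≡ 1366^2 = 1865956 ≡ 1748 (mod 3149)
11^64 ≡ 1748^2 = 3055504 ≡ 974 (mod 3149)
11^128 ≡ 974^2 = 948676 ≡ 827 (mod 3149)
11^256 ≡ 827^2 = 683929 ≡ 596 (mod 3149)
11^512 ≡ 596^2 = 355216 ≡ 2528 (mod 3149)
11^1024 ≡ 2528^2 = 6390784 ≡ 1463 (mod 3149)
11^2048 ≡ 1463^2 = 2140369 ≡ 2198 (mod 3149)
3148 = 2048 + 1024 + 64 + 8 + 4 in binary powers of 2.
So 11^3148 ≡ 2198 · 1463 · 974 · 153 · 2045 ≡ 1529 (mod 3149).
Since 1529 ≠ 1, base 11 is a Fermat witness: 3149 is composite.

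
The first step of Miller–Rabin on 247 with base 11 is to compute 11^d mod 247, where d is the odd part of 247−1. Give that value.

247 − 1 = 246 = 2^1 · 123, so d = 123.
11^1 ≡ 11 (mod 247)
11^2 ≡ 11^2 = 121 ≡ 121 (mod 247)
11^4 ≡ 121^2 = 14641 ≡ 68 (mod 247)
11^8 ≡ 68^2 = 4624 ≡ 178 (mod 247)
11^16 ≡ 178^2 = 31684 ≡ 68 (mod 247)
11^32 ≡ 68^2 = 4624 ≡ 178 (mod 247)
11^64 ≡ 178^2 = 31684 ≡ 68 (mod 247)
123 = 64 + 32 + 16 + 8 + 2 + 1 in binary powers of 2.
So 11^123 ≡ 68 · 178 · 68 · 178 · 121 · 11 ≡ 96 (mod 247).
Squaring chain: 96; never reaches −1, so base 11 is a Miller–Rabin witness that 247 is composite.

96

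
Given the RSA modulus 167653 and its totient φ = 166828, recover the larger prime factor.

φ(n) = (p−1)(q−1) = n − (p+q) + 1, so p + q = 167653 − 166828 + 1 = 826.
p and q are the roots of t² − 826t + 167653 = 0.
Discriminant: 826² − 4·167653 = 682276 − 670612 = 11664; √11664 = 108.
q = (826 − 108)/2 = 359, p = (826 + 108)/2 = 467.
Check: 359 · 467 = 167653.

467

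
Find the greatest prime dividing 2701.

2701 = 37 · 73
73 is prime.
So 2701 = 37 · 73; the largest prime factor is 73.

73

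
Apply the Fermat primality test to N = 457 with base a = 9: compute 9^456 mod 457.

9^1 ≡ 9 (mod 457)
9^2 ≡ 9^2 = 81 ≡ 81 (mod 457)
9^4 ≡ 81^2 = 6561 ≡ 163 (mod 457)
9^8 ≡ 163^2 = 26569 ≡ 63 (mod 457)
9^16 ≡ 63^2 = 3969 ≡ 313 (mod 457)
9^32 ≡ 313^2 = 97969 ≡ 171 (mod 457)
9^64 ≡ 171^2 = 29241 ≡ 450 (mod 457)
9^128 ≡ 450^2 = 202500 ≡ 49 (mod 457)
9^256 ≡ 49^2 = 2401 ≡ 116 (mod 457)
456 = 256 + 128 + 64 + 8 in binary powers of 2.
So 9^456 ≡ 116 · 49 · 450 · 63 ≡ 1 (mod 457).
Since the result is 1, base 9 gives no evidence that 457 is composite.

1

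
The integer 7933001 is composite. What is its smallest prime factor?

7933001 is odd.
Digit sum 23, not divisible by 3.
Ends in 1: not divisible by 5.
7: 7933001 = 7·1133285 + 6
11: 7933001 = 11·721181 + 10
13: 7933001 = 13·610230 + 11
17: 7933001 = 17·466647 + 2
19: 7933001 = 19·417526 + 7
23: 7933001 = 23·344913 + 2
29: 7933001 = 29·273551 + 22
31: 7933001 = 31·255903 + 8
37: 7933001 = 37·214405 + 16
41: 7933001 = 41·193487 + 34
43: 7933001 = 43·184488 + 17
47: 7933001 = 47·168787 + 12
53: 7933001 = 53·149679 + 14
59: 7933001 = 59·134457 + 38
61: 7933001 = 61·130049 + 12
67: 7933001 = 67·118403

67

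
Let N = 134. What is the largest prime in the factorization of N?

67

134 = 2 · 67
67 is prime.
So 134 = 2 · 67; the largest prime factor is 67.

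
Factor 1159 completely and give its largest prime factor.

61

1159 = 19 · 61
61 is prime.
So 1159 = 19 · 61; the largest prime factor is 61.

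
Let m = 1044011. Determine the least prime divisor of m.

1044011 is odd.
Digit sum 11, not divisible by 3.
Ends in 1: not divisible by 5.
7: 1044011 = 7·149144 + 3
11: 1044011 = 11·94910 + 1
13: 1044011 = 13·80308 + 7
17: 1044011 = 17·61412 + 7
19: 1044011 = 19·54947 + 18
23: 1044011 = 23·45391 + 18
29: 1044011 = 29·36000 + 11
31: 1044011 = 31·33677 + 24
37: 1044011 = 37·28216 + 19
41: 1044011 = 41·25463 + 28
43: 1044011 = 43·24279 + 14
47: 1044011 = 47·22213

47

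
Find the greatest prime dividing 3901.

3901 = 47 · 83
83 is prime.
So 3901 = 47 · 83; the largest prime factor is 83.

83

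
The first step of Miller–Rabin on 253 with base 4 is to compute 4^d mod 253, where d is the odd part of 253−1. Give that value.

253 − 1 = 252 = 2^2 · 63, so d = 63.
4^1 ≡ 4 (mod 253)
4^2 ≡ 4^2 = 16 ≡ 16 (mod 253)
4^4 ≡ 16^2 = 256 ≡ 3 (mod 253)
4^8 ≡ 3^2 = 9 ≡ 9 (mod 253)
4^16 ≡ 9^2 = 81 ≡ 81 (mod 253)
4^32 ≡ 81^2 = 6561 ≡ 236 (mod 253)
63 = 32 + 16 + 8 + 4 + 2 + 1 in binary powers of 2.
So 4^63 ≡ 236 · 81 · 9 · 3 · 16 · 4 ≡ 9 (mod 253).
Squaring chain: 9 → 81; never reaches −1, so base 4 is a Miller–Rabin witness that 253 is composite.

9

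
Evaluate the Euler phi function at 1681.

Factor: 1681 = 41^2.
φ(1681) = 41^1·(41−1) = 1640.

1640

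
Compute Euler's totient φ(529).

Factor: 529 = 23^2.
φ(529) = 23^1·(23−1) = 506.

506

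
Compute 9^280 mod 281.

1

9^1 ≡ 9 (mod 281)
9^2 ≡ 9^2 = 81 ≡ 81 (mod 281)
9^4 ≡ 81^2 = 6561 ≡ 98 (mod 281)
9^8 ≡ 98^2 = 9604 ≡ 50 (mod 281)
9^16 ≡ 50^2 = 2500 ≡ 252 (mod 281)
9^32 ≡ 252^2 = 63504 ≡ 279 (mod 281)
9^64 ≡ 279^2 = 77841 ≡ 4 (mod 281)
9^128 ≡ 4^2 = 16 ≡ 16 (mod 281)
9^256 ≡ 16^2 = 256 ≡ 256 (mod 281)
280 = 256 + 16 + 8 in binary powers of 2.
So 9^280 ≡ 256 · 252 · 50 ≡ 1 (mod 281).
Since the result is 1, base 9 gives no evidence that 281 is composite.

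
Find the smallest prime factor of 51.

3

51 is odd.
Digit sum 6, divisible by 3.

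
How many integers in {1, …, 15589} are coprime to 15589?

Factor: 15589 = 7 · 17 · 131.
φ(15589) = (7−1) · (17−1) · (131−1) = 6 · 16 · 130 = 12480.

12480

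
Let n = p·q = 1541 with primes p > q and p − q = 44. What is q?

23

Since p = q + 44, we have 1541 = q(q + 44), so q² + 44q − 1541 = 0.
Discriminant: 44² + 4·1541 = 1936 + 6164 = 8100; √8100 = 90.
q = (−44 + 90)/2 = 23, and p = q + 44 = 67.
Check: 23 · 67 = 1541.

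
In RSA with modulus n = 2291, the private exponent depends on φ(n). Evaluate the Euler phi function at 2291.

Factor: 2291 = 29 · 79.
φ(2291) = (29−1) · (79−1) = 28 · 78 = 2184.

2184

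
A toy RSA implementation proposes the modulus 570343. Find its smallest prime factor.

29

570343 is odd.
Digit sum 22, not divisible by 3.
Ends in 3: not divisible by 5.
7: 570343 = 7·81477 + 4
11: 570343 = 11·51849 + 4
13: 570343 = 13·43872 + 7
17: 570343 = 17·33549 + 10
19: 570343 = 19·30018 + 1
23: 570343 = 23·24797 + 12
29: 570343 = 29·19667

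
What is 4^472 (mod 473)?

4^1 ≡ 4 (mod 473)
4^2 ≡ 4^2 = 16 ≡ 16 (mod 473)
4^4 ≡ 16^2 = 256 ≡ 256 (mod 473)
4^8 ≡ 256^2 = 65536 ≡ 262 (mod 473)
4^16 ≡ 262^2 = 68644 ≡ 59 (mod 473)
4^32 ≡ 59^2 = 3481 ≡ 170 (mod 473)
4^64 ≡ 170^2 = 28900 ≡ 47 (mod 473)
4^128 ≡ 47^2 = 2209 ≡ 317 (mod 473)
4^256 ≡ 317^2 = 100489 ≡ 213 (mod 473)
472 = 256 + 128 + 64 + 16 + 8 in binary powers of 2.
So 4^472 ≡ 213 · 317 · 47 · 59 · 262 ≡ 236 (mod 473).
Since 236 ≠ 1, base 4 is a Fermat witness: 473 is composite.

236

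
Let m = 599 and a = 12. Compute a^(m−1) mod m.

12^1 ≡ 12 (mod 599)
12^2 ≡ 12^2 = 144 ≡ 144 (mod 599)
12^4 ≡ 144^2 = 20736 ≡ 370 (mod 599)
12^8 ≡ 370^2 = 136900 ≡ 328 (mod 599)
12^16 ≡ 328^2 = 107584 ≡ 363 (mod 599)
12^32 ≡ 363^2 = 131769 ≡ 588 (mod 599)
12^64 ≡ 588^2 = 345744 ≡ 121 (mod 599)
12^128 ≡ 121^2 = 14641 ≡ 265 (mod 599)
12^256 ≡ 265^2 = 70225 ≡ 142 (mod 599)
12^512 ≡ 142^2 = 20164 ≡ 397 (mod 599)
598 = 512 + 64 + 16 + 4 + 2 in binary powers of 2.
So 12^598 ≡ 397 · 121 · 363 · 370 · 144 ≡ 1 (mod 599).
Since the result is 1, base 12 gives no evidence that 599 is composite.

1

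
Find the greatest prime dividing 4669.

4669 = 7 · 667
667 = 23 · 29
29 is prime.
So 4669 = 7 · 23 · 29; the largest prime factor is 29.

29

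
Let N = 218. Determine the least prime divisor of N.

2

218 is even: 2 divides it.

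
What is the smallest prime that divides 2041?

13

2041 is odd.
Digit sum 7, not divisible by 3.
Ends in 1: not divisible by 5.
7: 2041 = 7·291 + 4
11: 2041 = 11·185 + 6
13: 2041 = 13·157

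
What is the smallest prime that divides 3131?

3131 is odd.
Digit sum 8, not divisible by 3.
Ends in 1: not divisible by 5.
7: 3131 = 7·447 + 2
11: 3131 = 11·284 + 7
13: 3131 = 13·240 + 11
17: 3131 = 17·184 + 3
19: 3131 = 19·164 + 15
23: 3131 = 23·136 + 3
29: 3131 = 29·107 + 28
31: 3131 = 31·101

31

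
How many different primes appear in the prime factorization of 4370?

4370 = 2 · 2185
2185 = 5 · 437
437 = 19 · 23
4370 = 2 · 5 · 19 · 23, which has 4 distinct prime factors.

4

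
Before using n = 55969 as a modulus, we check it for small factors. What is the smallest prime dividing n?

97

55969 is odd.
Digit sum 34, not divisible by 3.
Ends in 9: not divisible by 5.
7: 55969 = 7·7995 + 4
11: 55969 = 11·5088 + 1
13: 55969 = 13·4305 + 4
17: 55969 = 17·3292 + 5
19: 55969 = 19·2945 + 14
23: 55969 = 23·2433 + 10
29: 55969 = 29·1929 + 28
31: 55969 = 31·1805 + 14
37: 55969 = 37·1512 + 25
41: 55969 = 41·1365 + 4
43: 55969 = 43·1301 + 26
47: 55969 = 47·1190 + 39
53: 55969 = 53·1056 + 1
59: 55969 = 59·948 + 37
61: 55969 = 61·917 + 32
67: 55969 = 67·835 + 24
71: 55969 = 71·788 + 21
73: 55969 = 73·766 + 51
79: 55969 = 79·708 + 37
83: 55969 = 83·674 + 27
89: 55969 = 89·628 + 77
97: 55969 = 97·577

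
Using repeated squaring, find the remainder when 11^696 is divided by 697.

11^1 ≡ 11 (mod 697)
11^2 ≡ 11^2 = 121 ≡ 121 (mod 697)
11^4 ≡ 121^2 = 14641 ≡ 4 (mod 697)
11^8 ≡ 4^2 = 16 ≡ 16 (mod 697)
11^16 ≡ 16^2 = 256 ≡ 256 (mod 697)
11^32 ≡ 256^2 = 65536 ≡ 18 (mod 697)
11^64 ≡ 18^2 = 324 ≡ 324 (mod 697)
11^128 ≡ 324^2 = 104976 ≡ 426 (mod 697)
11^256 ≡ 426^2 = 181476 ≡ 256 (mod 697)
11^512 ≡ 256^2 = 65536 ≡ 18 (mod 697)
696 = 512 + 128 + 32 + 16 + 8 in binary powers of 2.
So 11^696 ≡ 18 · 426 · 18 · 256 · 16 ≡ 543 (mod 697).
Since 543 ≠ 1, base 11 is a Fermat witness: 697 is composite.

543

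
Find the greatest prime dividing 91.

91 = 7 · 13
13 is prime.
So 91 = 7 · 13; the largest prime factor is 13.

13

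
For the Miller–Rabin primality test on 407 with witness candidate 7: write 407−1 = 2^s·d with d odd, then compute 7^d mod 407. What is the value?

407 − 1 = 406 = 2^1 · 203, so d = 203.
7^1 ≡ 7 (mod 407)
7^2 ≡ 7^2 = 49 ≡ 49 (mod 407)
7^4 ≡ 49^2 = 2401 ≡ 366 (mod 407)
7^8 ≡ 366^2 = 133956 ≡ 53 (mod 407)
7^16 ≡ 53^2 = 2809 ≡ 367 (mod 407)
7^32 ≡ 367^2 = 134689 ≡ 379 (mod 407)
7^64 ≡ 379^2 = 143641 ≡ 377 (mod 407)
7^128 ≡ 377^2 = 142129 ≡ 86 (mod 407)
203 = 128 + 64 + 8 + 2 + 1 in binary powers of 2.
So 7^203 ≡ 86 · 377 · 53 · 49 · 7 ≡ 46 (mod 407).
Squaring chain: 46; never reaches −1, so base 7 is a Miller–Rabin witness that 407 is composite.

46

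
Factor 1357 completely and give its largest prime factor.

59

1357 = 23 · 59
59 is prime.
So 1357 = 23 · 59; the largest prime factor is 59.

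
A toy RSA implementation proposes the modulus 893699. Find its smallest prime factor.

893699 is odd.
Digit sum 44, not divisible by 3.
Ends in 9: not divisible by 5.
7: 893699 = 7·127671 + 2
11: 893699 = 11·81245 + 4
13: 893699 = 13·68746 + 1
17: 893699 = 17·52570 + 9
19: 893699 = 19·47036 + 15
23: 893699 = 23·38856 + 11
29: 893699 = 29·30817 + 6
31: 893699 = 31·28829

31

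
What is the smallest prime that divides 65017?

65017 is odd.
Digit sum 19, not divisible by 3.
Ends in 7: not divisible by 5.
7: 65017 = 7·9288 + 1
11: 65017 = 11·5910 + 7
13: 65017 = 13·5001 + 4
17: 65017 = 17·3824 + 9
19: 65017 = 19·3421 + 18
23: 65017 = 23·2826 + 19
29: 65017 = 29·2241 + 28
31: 65017 = 31·2097 + 10
37: 65017 = 37·1757 + 8
41: 65017 = 41·1585 + 32
43: 65017 = 43·1512 + 1
47: 65017 = 47·1383 + 16
53: 65017 = 53·1226 + 39
59: 65017 = 59·1101 + 58
61: 65017 = 61·1065 + 52
67: 65017 = 67·970 + 27
71: 65017 = 71·915 + 52
73: 65017 = 73·890 + 47
79: 65017 = 79·823

79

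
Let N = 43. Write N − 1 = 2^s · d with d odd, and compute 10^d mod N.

1

43 − 1 = 42 = 2^1 · 21, so d = 21.
10^1 ≡ 10 (mod 43)
10^2 ≡ 10^2 = 100 ≡ 14 (mod 43)
10^4 ≡ 14^2 = 196 ≡ 24 (mod 43)
10^8 ≡ 24^2 = 576 ≡ 17 (mod 43)
10^16 ≡ 17^2 = 289 ≡ 31 (mod 43)
21 = 16 + 4 + 1 in binary powers of 2.
So 10^21 ≡ 31 · 24 · 10 ≡ 1 (mod 43).
Since 10^d ≡ 1 (mod 43), base 10 does not prove 43 composite.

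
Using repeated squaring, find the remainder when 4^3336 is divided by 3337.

4^1 ≡ 4 (mod 3337)
4^2 ≡ 4^2 = 16 ≡ 16 (mod 3337)
4^4 ≡ 16^2 = 256 ≡ 256 (mod 3337)
4^8 ≡ 256^2 = 65536 ≡ 2133 (mod 3337)
4^16 ≡ 2133^2 = 4549689 ≡ 1358 (mod 3337)
4^32 ≡ 1358^2 = 1844164 ≡ 2140 (mod 3337)
4^64 ≡ 2140^2 = 4579600 ≡ 1236 (mod 3337)
4^128 ≡ 1236^2 = 1527696 ≡ 2687 (mod 3337)
4^256 ≡ 2687^2 = 7219969 ≡ 2038 (mod 3337)
4^512 ≡ 2038^2 = 4153444 ≡ 2216 (mod 3337)
4^1024 ≡ 2216^2 = 4910656 ≡ 1929 (mod 3337)
4^2048 ≡ 1929^2 = 3721041 ≡ 286 (mod 3337)
3336 = 2048 + 1024 + 256 + 8 in binary powers of 2.
So 4^3336 ≡ 286 · 1929 · 2038 · 2133 ≡ 192 (mod 3337).
Since 192 ≠ 1, base 4 is a Fermat witness: 3337 is composite.

192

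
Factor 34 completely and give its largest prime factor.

34 = 2 · 17
17 is prime.
So 34 = 2 · 17; the largest prime factor is 17.

17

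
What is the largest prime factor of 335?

67

335 = 5 · 67
67 is prime.
So 335 = 5 · 67; the largest prime factor is 67.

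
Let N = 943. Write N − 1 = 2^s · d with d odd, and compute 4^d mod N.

943 − 1 = 942 = 2^1 · 471, so d = 471.
4^1 ≡ 4 (mod 943)
4^2 ≡ 4^2 = 16 ≡ 16 (mod 943)
4^4 ≡ 16^2 = 256 ≡ 256 (mod 943)
4^8 ≡ 256^2 = 65536 ≡ 469 (mod 943)
4^16 ≡ 469^2 = 219961 ≡ 242 (mod 943)
4^32 ≡ 242^2 = 58564 ≡ 98 (mod 943)
4^64 ≡ 98^2 = 9604 ≡ 174 (mod 943)
4^128 ≡ 174^2 = 30276 ≡ 100 (mod 943)
4^256 ≡ 100^2 = 10000 ≡ 570 (mod 943)
471 = 256 + 128 + 64 + 16 + 4 + 2 + 1 in binary powers of 2.
So 4^471 ≡ 570 · 100 · 174 · 242 · 256 · 16 · 4 ≡ 496 (mod 943).
Squaring chain: 496; never reaches −1, so base 4 is a Miller–Rabin witness that 943 is composite.

496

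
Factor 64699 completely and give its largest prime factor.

97

64699 = 23 · 2813
2813 = 29 · 97
97 is prime.
So 64699 = 23 · 29 · 97; the largest prime factor is 97.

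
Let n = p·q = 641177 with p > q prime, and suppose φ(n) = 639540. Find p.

991

φ(n) = (p−1)(q−1) = n − (p+q) + 1, so p + q = 641177 − 639540 + 1 = 1638.
p and q are the roots of t² − 1638t + 641177 = 0.
Discriminant: 1638² − 4·641177 = 2683044 − 2564708 = 118336; √118336 = 344.
q = (1638 − 344)/2 = 647, p = (1638 + 344)/2 = 991.
Check: 647 · 991 = 641177.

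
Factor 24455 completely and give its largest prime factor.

24455 = 5 · 4891
4891 = 67 · 73
73 is prime.
So 24455 = 5 · 67 · 73; the largest prime factor is 73.

73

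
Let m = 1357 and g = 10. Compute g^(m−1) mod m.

10^1 ≡ 10 (mod 1357)
10^2 ≡ 10^2 = 100 ≡ 100 (mod 1357)
10^4 ≡ 100^2 = 10000 ≡ 501 (mod 1357)
10^8 ≡ 501^2 = 251001 ≡ 1313 (mod 1357)
10^16 ≡ 1313^2 = 1723969 ≡ 579 (mod 1357)
10^32 ≡ 579^2 = 335241 ≡ 62 (mod 1357)
10^64 ≡ 62^2 = 3844 ≡ 1130 (mod 1357)
10^128 ≡ 1130^2 = 1276900 ≡ 1320 (mod 1357)
10^256 ≡ 1320^2 = 1742400 ≡ 12 (mod 1357)
10^512 ≡ 12^2 = 144 ≡ 144 (mod 1357)
10^1024 ≡ 144^2 = 20736 ≡ 381 (mod 1357)
1356 = 1024 + 256 + 64 + 8 + 4 in binary powers of 2.
So 10^1356 ≡ 381 · 12 · 1130 · 1313 · 501 ≡ 196 (mod 1357).
Since 196 ≠ 1, base 10 is a Fermat witness: 1357 is composite.

196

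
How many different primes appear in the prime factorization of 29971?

29971 = 17 · 1763
1763 = 41 · 43
29971 = 17 · 41 · 43, which has 3 distinct prime factors.

3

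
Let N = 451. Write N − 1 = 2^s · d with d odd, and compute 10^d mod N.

451 − 1 = 450 = 2^1 · 225, so d = 225.
10^1 ≡ 10 (mod 451)
10^2 ≡ 10^2 = 100 ≡ 100 (mod 451)
10^4 ≡ 100^2 = 10000 ≡ 78 (mod 451)
10^8 ≡ 78^2 = 6084 ≡ 221 (mod 451)
10^16 ≡ 221^2 = 48841 ≡ 133 (mod 451)
10^32 ≡ 133^2 = 17689 ≡ 100 (mod 451)
10^64 ≡ 100^2 = 10000 ≡ 78 (mod 451)
10^128 ≡ 78^2 = 6084 ≡ 221 (mod 451)
225 = 128 + 64 + 32 + 1 in binary powers of 2.
So 10^225 ≡ 221 · 78 · 100 · 10 ≡ 329 (mod 451).
Squaring chain: 329; never reaches −1, so base 10 is a Miller–Rabin witness that 451 is composite.

329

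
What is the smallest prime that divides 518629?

518629 is odd.
Digit sum 31, not divisible by 3.
Ends in 9: not divisible by 5.
7: 518629 = 7·74089 + 6
11: 518629 = 11·47148 + 1
13: 518629 = 13·39894 + 7
17: 518629 = 17·30507 + 10
19: 518629 = 19·27296 + 5
23: 518629 = 23·22549 + 2
29: 518629 = 29·17883 + 22
31: 518629 = 31·16729 + 30
37: 518629 = 37·14017

37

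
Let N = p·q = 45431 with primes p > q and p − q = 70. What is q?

181

Since p = q + 70, we have 45431 = q(q + 70), so q² + 70q − 45431 = 0.
Discriminant: 70² + 4·45431 = 4900 + 181724 = 186624; √186624 = 432.
q = (−70 + 432)/2 = 181, and p = q + 70 = 251.
Check: 181 · 251 = 45431.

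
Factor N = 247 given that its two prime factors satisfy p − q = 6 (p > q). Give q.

13

Since p = q + 6, we have 247 = q(q + 6), so q² + 6q − 247 = 0.
Discriminant: 6² + 4·247 = 36 + 988 = 1024; √1024 = 32.
q = (−6 + 32)/2 = 13, and p = q + 6 = 19.
Check: 13 · 19 = 247.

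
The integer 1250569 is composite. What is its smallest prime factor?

43

1250569 is odd.
Digit sum 28, not divisible by 3.
Ends in 9: not divisible by 5.
7: 1250569 = 7·178652 + 5
11: 1250569 = 11·113688 + 1
13: 1250569 = 13·96197 + 8
17: 1250569 = 17·73562 + 15
19: 1250569 = 19·65819 + 8
23: 1250569 = 23·54372 + 13
29: 1250569 = 29·43123 + 2
31: 1250569 = 31·40340 + 29
37: 1250569 = 37·33799 + 6
41: 1250569 = 41·30501 + 28
43: 1250569 = 43·29083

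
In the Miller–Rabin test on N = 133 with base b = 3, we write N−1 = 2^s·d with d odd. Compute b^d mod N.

133 − 1 = 132 = 2^2 · 33, so d = 33.
3^1 ≡ 3 (mod 133)
3^2 ≡ 3^2 = 9 ≡ 9 (mod 133)
3^4 ≡ 9^2 = 81 ≡ 81 (mod 133)
3^8 ≡ 81^2 = 6561 ≡ 44 (mod 133)
3^16 ≡ 44^2 = 1936 ≡ 74 (mod 133)
3^32 ≡ 74^2 = 5476 ≡ 23 (mod 133)
33 = 32 + 1 in binary powers of 2.
So 3^33 ≡ 23 · 3 ≡ 69 (mod 133).
Squaring chain: 69 → 106; never reaches −1, so base 3 is a Miller–Rabin witness that 133 is composite.

69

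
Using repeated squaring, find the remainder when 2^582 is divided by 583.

2^1 ≡ 2 (mod 583)
2^2 ≡ 2^2 = 4 ≡ 4 (mod 583)
2^4 ≡ 4^2 = 16 ≡ 16 (mod 583)
2^8 ≡ 16^2 = 256 ≡ 256 (mod 583)
2^16 ≡ 256^2 = 65536 ≡ 240 (mod 583)
2^32 ≡ 240^2 = 57600 ≡ 466 (mod 583)
2^64 ≡ 466^2 = 217156 ≡ 280 (mod 583)
2^128 ≡ 280^2 = 78400 ≡ 278 (mod 583)
2^256 ≡ 278^2 = 77284 ≡ 328 (mod 583)
2^512 ≡ 328^2 = 107584 ≡ 312 (mod 583)
582 = 512 + 64 + 4 + 2 in binary powers of 2.
So 2^582 ≡ 312 · 280 · 16 · 4 ≡ 70 (mod 583).
Since 70 ≠ 1, base 2 is a Fermat witness: 583 is composite.

70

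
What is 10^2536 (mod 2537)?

547

10^1 ≡ 10 (mod 2537)
10^2 ≡ 10^2 = 100 ≡ 100 (mod 2537)
10^4 ≡ 100^2 = 10000 ≡ 2389 (mod 2537)
10^8 ≡ 2389^2 = 5707321 ≡ 1608 (mod 2537)
10^16 ≡ 1608^2 = 2585664 ≡ 461 (mod 2537)
10^32 ≡ 461^2 = 212521 ≡ 1950 (mod 2537)
10^64 ≡ 1950^2 = 3802500 ≡ 2074 (mod 2537)
10^128 ≡ 2074^2 = 4301476 ≡ 1261 (mod 2537)
10^256 ≡ 1261^2 = 1590121 ≡ 1959 (mod 2537)
10^512 ≡ 1959^2 = 3837681 ≡ 1737 (mod 2537)
10^1024 ≡ 1737^2 = 3017169 ≡ 676 (mod 2537)
10^2048 ≡ 676^2 = 456976 ≡ 316 (mod 2537)
2536 = 2048 + 256 + 128 + 64 + 32 + 8 in binary powers of 2.
So 10^2536 ≡ 316 · 1959 · 1261 · 2074 · 1950 · 1608 ≡ 547 (mod 2537).
Since 547 ≠ 1, base 10 is a Fermat witness: 2537 is composite.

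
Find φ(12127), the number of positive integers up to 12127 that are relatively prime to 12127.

Factor: 12127 = 67 · 181.
φ(12127) = (67−1) · (181−1) = 66 · 180 = 11880.

11880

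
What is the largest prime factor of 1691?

1691 = 19 · 89
89 is prime.
So 1691 = 19 · 89; the largest prime factor is 89.

89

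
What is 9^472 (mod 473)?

444

9^1 ≡ 9 (mod 473)
9^2 ≡ 9^2 = 81 ≡ 81 (mod 473)
9^4 ≡ 81^2 = 6561 ≡ 412 (mod 473)
9^8 ≡ 412^2 = 169744 ≡ 410 (mod 473)
9^16 ≡ 410^2 = 168100 ≡ 185 (mod 473)
9^32 ≡ 185^2 = 34225 ≡ 169 (mod 473)
9^64 ≡ 169^2 = 28561 ≡ 181 (mod 473)
9^128 ≡ 181^2 = 32761 ≡ 124 (mod 473)
9^256 ≡ 124^2 = 15376 ≡ 240 (mod 473)
472 = 256 + 128 + 64 + 16 + 8 in binary powers of 2.
So 9^472 ≡ 240 · 124 · 181 · 185 · 410 ≡ 444 (mod 473).
Since 444 ≠ 1, base 9 is a Fermat witness: 473 is composite.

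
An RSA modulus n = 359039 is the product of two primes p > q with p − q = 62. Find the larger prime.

631

Since p = q + 62, we have 359039 = q(q + 62), so q² + 62q − 359039 = 0.
Discriminant: 62² + 4·359039 = 3844 + 1436156 = 1440000; √1440000 = 1200.
q = (−62 + 1200)/2 = 569, and p = q + 62 = 631.
Check: 569 · 631 = 359039.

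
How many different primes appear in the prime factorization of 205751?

4

205751 = 7^2 · 4199
4199 = 13 · 323
323 = 17 · 19
205751 = 7^2 · 13 · 17 · 19, which has 4 distinct prime factors.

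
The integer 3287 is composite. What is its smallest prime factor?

3287 is odd.
Digit sum 20, not divisible by 3.
Ends in 7: not divisible by 5.
7: 3287 = 7·469 + 4
11: 3287 = 11·298 + 9
13: 3287 = 13·252 + 11
17: 3287 = 17·193 + 6
19: 3287 = 19·173

19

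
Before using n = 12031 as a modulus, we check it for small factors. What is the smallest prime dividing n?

12031 is odd.
Digit sum 7, not divisible by 3.
Ends in 1: not divisible by 5.
7: 12031 = 7·1718 + 5
11: 12031 = 11·1093 + 8
13: 12031 = 13·925 + 6
17: 12031 = 17·707 + 12
19: 12031 = 19·633 + 4
23: 12031 = 23·523 + 2
29: 12031 = 29·414 + 25
31: 12031 = 31·388 + 3
37: 12031 = 37·325 + 6
41: 12031 = 41·293 + 18
43: 12031 = 43·279 + 34
47: 12031 = 47·255 + 46
53: 12031 = 53·227

53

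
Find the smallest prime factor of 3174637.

37

3174637 is odd.
Digit sum 31, not divisible by 3.
Ends in 7: not divisible by 5.
7: 3174637 = 7·453519 + 4
11: 3174637 = 11·288603 + 4
13: 3174637 = 13·244202 + 11
17: 3174637 = 17·186743 + 6
19: 3174637 = 19·167086 + 3
23: 3174637 = 23·138027 + 16
29: 3174637 = 29·109470 + 7
31: 3174637 = 31·102407 + 20
37: 3174637 = 37·85801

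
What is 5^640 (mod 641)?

1

5^1 ≡ 5 (mod 641)
5^2 ≡ 5^2 = 25 ≡ 25 (mod 641)
5^4 ≡ 25^2 = 625 ≡ 625 (mod 641)
5^8 ≡ 625^2 = 390625 ≡ 256 (mod 641)
5^16 ≡ 256^2 = 65536 ≡ 154 (mod 641)
5^32 ≡ 154^2 = 23716 ≡ 640 (mod 641)
5^64 ≡ 640^2 = 409600 ≡ 1 (mod 641)
5^128 ≡ 1^2 = 1 ≡ 1 (mod 641)
5^256 ≡ 1^2 = 1 ≡ 1 (mod 641)
5^512 ≡ 1^2 = 1 ≡ 1 (mod 641)
640 = 512 + 128 in binary powers of 2.
So 5^640 ≡ 1 · 1 ≡ 1 (mod 641).
Since the result is 1, base 5 gives no evidence that 641 is composite.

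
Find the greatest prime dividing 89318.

71

89318 = 2 · 44659
44659 = 17 · 2627
2627 = 37 · 71
71 is prime.
So 89318 = 2 · 17 · 37 · 71; the largest prime factor is 71.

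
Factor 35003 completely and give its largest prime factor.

35003 = 17 · 2059
2059 = 29 · 71
71 is prime.
So 35003 = 17 · 29 · 71; the largest prime factor is 71.

71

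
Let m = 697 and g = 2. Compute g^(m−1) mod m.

2^1 ≡ 2 (mod 697)
2^2 ≡ 2^2 = 4 ≡ 4 (mod 697)
2^4 ≡ 4^2 = 16 ≡ 16 (mod 697)
2^8 ≡ 16^2 = 256 ≡ 256 (mod 697)
2^16 ≡ 256^2 = 65536 ≡ 18 (mod 697)
2^32 ≡ 18^2 = 324 ≡ 324 (mod 697)
2^64 ≡ 324^2 = 104976 ≡ 426 (mod 697)
2^128 ≡ 426^2 = 181476 ≡ 256 (mod 697)
2^256 ≡ 256^2 = 65536 ≡ 18 (mod 697)
2^512 ≡ 18^2 = 324 ≡ 324 (mod 697)
696 = 512 + 128 + 32 + 16 + 8 in binary powers of 2.
So 2^696 ≡ 324 · 256 · 324 · 18 · 256 ≡ 18 (mod 697).
Since 18 ≠ 1, base 2 is a Fermat witness: 697 is composite.

18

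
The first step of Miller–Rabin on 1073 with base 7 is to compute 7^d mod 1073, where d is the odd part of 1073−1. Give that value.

1073 − 1 = 1072 = 2^4 · 67, so d = 67.
7^1 ≡ 7 (mod 1073)
7^2 ≡ 7^2 = 49 ≡ 49 (mod 1073)
7^4 ≡ 49^2 = 2401 ≡ 255 (mod 1073)
7^8 ≡ 255^2 = 65025 ≡ 645 (mod 1073)
7^16 ≡ 645^2 = 416025 ≡ 774 (mod 1073)
7^32 ≡ 774^2 = 599076 ≡ 342 (mod 1073)
7^64 ≡ 342^2 = 116964 ≡ 7 (mod 1073)
67 = 64 + 2 + 1 in binary powers of 2.
So 7^67 ≡ 7 · 49 · 7 ≡ 255 (mod 1073).
Squaring chain: 255 → 645 → 774 → 342; never reaches −1, so base 7 is a Miller–Rabin witness that 1073 is composite.

255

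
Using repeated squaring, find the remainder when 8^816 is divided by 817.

8^1 ≡ 8 (mod 817)
8^2 ≡ 8^2 = 64 ≡ 64 (mod 817)
8^4 ≡ 64^2 = 4096 ≡ 11 (mod 817)
8^8 ≡ 11^2 = 121 ≡ 121 (mod 817)
8^16 ≡ 121^2 = 14641 ≡ 752 (mod 817)
8^32 ≡ 752^2 = 565504 ≡ 140 (mod 817)
8^64 ≡ 140^2 = 19600 ≡ 809 (mod 817)
8^128 ≡ 809^2 = 654481 ≡ 64 (mod 817)
8^256 ≡ 64^2 = 4096 ≡ 11 (mod 817)
8^512 ≡ 11^2 = 121 ≡ 121 (mod 817)
816 = 512 + 256 + 32 + 16 in binary powers of 2.
So 8^816 ≡ 121 · 11 · 140 · 752 ≡ 742 (mod 817).
Since 742 ≠ 1, base 8 is a Fermat witness: 817 is composite.

742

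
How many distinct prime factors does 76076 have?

5

76076 = 2^2 · 19019
19019 = 7 · 2717
2717 = 11 · 247
247 = 13 · 19
76076 = 2^2 · 7 · 11 · 13 · 19, which has 5 distinct prime factors.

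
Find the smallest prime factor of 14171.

37

14171 is odd.
Digit sum 14, not divisible by 3.
Ends in 1: not divisible by 5.
7: 14171 = 7·2024 + 3
11: 14171 = 11·1288 + 3
13: 14171 = 13·1090 + 1
17: 14171 = 17·833 + 10
19: 14171 = 19·745 + 16
23: 14171 = 23·616 + 3
29: 14171 = 29·488 + 19
31: 14171 = 31·457 + 4
37: 14171 = 37·383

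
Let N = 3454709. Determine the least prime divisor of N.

83

3454709 is odd.
Digit sum 32, not divisible by 3.
Ends in 9: not divisible by 5.
7: 3454709 = 7·493529 + 6
11: 3454709 = 11·314064 + 5
13: 3454709 = 13·265746 + 11
17: 3454709 = 17·203218 + 3
19: 3454709 = 19·181826 + 15
23: 3454709 = 23·150204 + 17
29: 3454709 = 29·119127 + 26
31: 3454709 = 31·111442 + 7
37: 3454709 = 37·93370 + 19
41: 3454709 = 41·84261 + 8
43: 3454709 = 43·80342 + 3
47: 3454709 = 47·73504 + 21
53: 3454709 = 53·65183 + 10
59: 3454709 = 59·58554 + 23
61: 3454709 = 61·56634 + 35
67: 3454709 = 67·51562 + 55
71: 3454709 = 71·48657 + 62
73: 3454709 = 73·47324 + 57
79: 3454709 = 79·43730 + 39
83: 3454709 = 83·41623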